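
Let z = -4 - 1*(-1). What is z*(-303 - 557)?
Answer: 2580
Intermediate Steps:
z = -3 (z = -4 + 1 = -3)
z*(-303 - 557) = -3*(-303 - 557) = -3*(-860) = 2580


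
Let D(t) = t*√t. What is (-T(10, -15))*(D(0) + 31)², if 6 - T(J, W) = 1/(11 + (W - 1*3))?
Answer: -41323/7 ≈ -5903.3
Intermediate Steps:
D(t) = t^(3/2)
T(J, W) = 6 - 1/(8 + W) (T(J, W) = 6 - 1/(11 + (W - 1*3)) = 6 - 1/(11 + (W - 3)) = 6 - 1/(11 + (-3 + W)) = 6 - 1/(8 + W))
(-T(10, -15))*(D(0) + 31)² = (-(47 + 6*(-15))/(8 - 15))*(0^(3/2) + 31)² = (-(47 - 90)/(-7))*(0 + 31)² = -(-1)*(-43)/7*31² = -1*43/7*961 = -43/7*961 = -41323/7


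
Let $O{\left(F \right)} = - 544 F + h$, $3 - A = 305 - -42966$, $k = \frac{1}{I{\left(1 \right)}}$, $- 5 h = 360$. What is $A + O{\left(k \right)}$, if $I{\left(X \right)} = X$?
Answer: $-43884$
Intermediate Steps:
$h = -72$ ($h = \left(- \frac{1}{5}\right) 360 = -72$)
$k = 1$ ($k = 1^{-1} = 1$)
$A = -43268$ ($A = 3 - \left(305 - -42966\right) = 3 - \left(305 + 42966\right) = 3 - 43271 = -43268$)
$O{\left(F \right)} = -72 - 544 F$ ($O{\left(F \right)} = - 544 F - 72 = -72 - 544 F$)
$A + O{\left(k \right)} = -43268 - 616 = -43884$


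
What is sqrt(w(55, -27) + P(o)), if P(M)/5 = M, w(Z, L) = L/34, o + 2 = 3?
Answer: sqrt(4862)/34 ≈ 2.0508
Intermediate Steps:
o = 1 (o = -2 + 3 = 1)
w(Z, L) = L/34 (w(Z, L) = L*(1/34) = L/34)
P(M) = 5*M
sqrt(w(55, -27) + P(o)) = sqrt((1/34)*(-27) + 5*1) = sqrt(-27/34 + 5) = sqrt(143/34) = sqrt(4862)/34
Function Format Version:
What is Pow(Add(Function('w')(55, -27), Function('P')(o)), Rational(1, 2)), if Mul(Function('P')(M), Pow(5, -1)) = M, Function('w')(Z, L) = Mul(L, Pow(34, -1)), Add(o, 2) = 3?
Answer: Mul(Rational(1, 34), Pow(4862, Rational(1, 2))) ≈ 2.0508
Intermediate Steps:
o = 1 (o = Add(-2, 3) = 1)
Function('w')(Z, L) = Mul(Rational(1, 34), L) (Function('w')(Z, L) = Mul(L, Rational(1, 34)) = Mul(Rational(1, 34), L))
Function('P')(M) = Mul(5, M)
Pow(Add(Function('w')(55, -27), Function('P')(o)), Rational(1, 2)) = Pow(Add(Mul(Rational(1, 34), -27), Mul(5, 1)), Rational(1, 2)) = Pow(Add(Rational(-27, 34), 5), Rational(1, 2)) = Pow(Rational(143, 34), Rational(1, 2)) = Mul(Rational(1, 34), Pow(4862, Rational(1, 2)))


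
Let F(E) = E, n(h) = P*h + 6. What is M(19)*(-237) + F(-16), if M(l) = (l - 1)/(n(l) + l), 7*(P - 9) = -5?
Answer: -50294/1277 ≈ -39.385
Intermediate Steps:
P = 58/7 (P = 9 + (⅐)*(-5) = 9 - 5/7 = 58/7 ≈ 8.2857)
n(h) = 6 + 58*h/7 (n(h) = 58*h/7 + 6 = 6 + 58*h/7)
M(l) = (-1 + l)/(6 + 65*l/7) (M(l) = (l - 1)/((6 + 58*l/7) + l) = (-1 + l)/(6 + 65*l/7))
M(19)*(-237) + F(-16) = (7*(-1 + 19)/(42 + 65*19))*(-237) - 16 = (7*18/(42 + 1235))*(-237) - 16 = (7*18/1277)*(-237) - 16 = (7*(1/1277)*18)*(-237) - 16 = (126/1277)*(-237) - 16 = -29862/1277 - 16 = -50294/1277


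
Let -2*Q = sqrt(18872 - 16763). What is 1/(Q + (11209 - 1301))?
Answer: 39632/392671747 + 2*sqrt(2109)/392671747 ≈ 0.00010116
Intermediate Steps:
Q = -sqrt(2109)/2 (Q = -sqrt(18872 - 16763)/2 = -sqrt(2109)/2 ≈ -22.962)
1/(Q + (11209 - 1301)) = 1/(-sqrt(2109)/2 + (11209 - 1301)) = 1/(-sqrt(2109)/2 + 9908) = 1/(9908 - sqrt(2109)/2)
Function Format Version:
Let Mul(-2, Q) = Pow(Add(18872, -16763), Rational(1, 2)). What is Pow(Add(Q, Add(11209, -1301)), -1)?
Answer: Add(Rational(39632, 392671747), Mul(Rational(2, 392671747), Pow(2109, Rational(1, 2)))) ≈ 0.00010116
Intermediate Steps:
Q = Mul(Rational(-1, 2), Pow(2109, Rational(1, 2))) (Q = Mul(Rational(-1, 2), Pow(Add(18872, -16763), Rational(1, 2))) = Mul(Rational(-1, 2), Pow(2109, Rational(1, 2))) ≈ -22.962)
Pow(Add(Q, Add(11209, -1301)), -1) = Pow(Add(Mul(Rational(-1, 2), Pow(2109, Rational(1, 2))), Add(11209, -1301)), -1) = Pow(Add(Mul(Rational(-1, 2), Pow(2109, Rational(1, 2))), 9908), -1) = Pow(Add(9908, Mul(Rational(-1, 2), Pow(2109, Rational(1, 2)))), -1)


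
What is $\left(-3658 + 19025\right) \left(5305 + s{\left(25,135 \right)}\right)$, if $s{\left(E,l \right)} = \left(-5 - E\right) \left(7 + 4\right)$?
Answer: $76450825$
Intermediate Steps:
$s{\left(E,l \right)} = -55 - 11 E$ ($s{\left(E,l \right)} = \left(-5 - E\right) 11 = -55 - 11 E$)
$\left(-3658 + 19025\right) \left(5305 + s{\left(25,135 \right)}\right) = \left(-3658 + 19025\right) \left(5305 - 330\right) = 15367 \left(5305 - 330\right) = 15367 \cdot 4975 = 76450825$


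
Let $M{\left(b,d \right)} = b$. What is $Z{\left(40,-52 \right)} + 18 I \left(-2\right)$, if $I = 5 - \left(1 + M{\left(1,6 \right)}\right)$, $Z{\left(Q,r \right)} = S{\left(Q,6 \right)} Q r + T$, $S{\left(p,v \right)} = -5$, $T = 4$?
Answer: $10296$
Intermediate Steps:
$Z{\left(Q,r \right)} = 4 - 5 Q r$ ($Z{\left(Q,r \right)} = - 5 Q r + 4 = 4 - 5 Q r$)
$I = 3$ ($I = 5 - 2 = 3$)
$Z{\left(40,-52 \right)} + 18 I \left(-2\right) = \left(4 - 200 \left(-52\right)\right) + 18 \cdot 3 \left(-2\right) = \left(4 + 10400\right) + 54 \left(-2\right) = 10404 - 108 = 10296$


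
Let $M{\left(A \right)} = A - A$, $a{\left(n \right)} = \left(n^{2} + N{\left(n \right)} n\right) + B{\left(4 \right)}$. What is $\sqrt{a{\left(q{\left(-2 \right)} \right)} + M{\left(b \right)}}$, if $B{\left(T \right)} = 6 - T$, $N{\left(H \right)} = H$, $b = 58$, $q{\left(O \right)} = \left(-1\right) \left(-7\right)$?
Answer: $10$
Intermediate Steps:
$q{\left(O \right)} = 7$
$a{\left(n \right)} = 2 + 2 n^{2}$ ($a{\left(n \right)} = \left(n^{2} + n n\right) + \left(6 - 4\right) = \left(n^{2} + n^{2}\right) + \left(6 - 4\right) = 2 n^{2} + 2 = 2 + 2 n^{2}$)
$M{\left(A \right)} = 0$
$\sqrt{a{\left(q{\left(-2 \right)} \right)} + M{\left(b \right)}} = \sqrt{\left(2 + 2 \cdot 7^{2}\right) + 0} = \sqrt{\left(2 + 2 \cdot 49\right) + 0} = \sqrt{\left(2 + 98\right) + 0} = \sqrt{100 + 0} = \sqrt{100} = 10$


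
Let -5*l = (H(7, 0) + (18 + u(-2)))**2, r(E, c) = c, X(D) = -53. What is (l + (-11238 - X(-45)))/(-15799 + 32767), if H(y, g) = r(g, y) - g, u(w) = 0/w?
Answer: -1885/2828 ≈ -0.66655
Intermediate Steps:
u(w) = 0
H(y, g) = y - g
l = -125 (l = -((7 - 1*0) + (18 + 0))**2/5 = -((7 + 0) + 18)**2/5 = -(7 + 18)**2/5 = -1/5*25**2 = -1/5*625 = -125)
(l + (-11238 - X(-45)))/(-15799 + 32767) = (-125 + (-11238 - 1*(-53)))/(-15799 + 32767) = (-125 + (-11238 + 53))/16968 = (-125 - 11185)*(1/16968) = -11310*1/16968 = -1885/2828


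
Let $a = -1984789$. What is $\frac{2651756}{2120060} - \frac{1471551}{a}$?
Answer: $\frac{2095738138136}{1051967941835} \approx 1.9922$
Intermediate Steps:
$\frac{2651756}{2120060} - \frac{1471551}{a} = \frac{2651756}{2120060} - \frac{1471551}{-1984789} = 2651756 \cdot \frac{1}{2120060} - - \frac{1471551}{1984789} = \frac{662939}{530015} + \frac{1471551}{1984789} = \frac{2095738138136}{1051967941835}$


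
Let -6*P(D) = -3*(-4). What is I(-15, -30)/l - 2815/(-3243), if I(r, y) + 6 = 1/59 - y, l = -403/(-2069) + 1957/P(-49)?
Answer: 217778100539/258191869833 ≈ 0.84347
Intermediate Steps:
P(D) = -2 (P(D) = -(-1)*(-4)/2 = -1/6*12 = -2)
l = -4048227/4138 (l = -403/(-2069) + 1957/(-2) = -403*(-1/2069) + 1957*(-1/2) = 403/2069 - 1957/2 = -4048227/4138 ≈ -978.30)
I(r, y) = -353/59 - y (I(r, y) = -6 + (1/59 - y) = -353/59 - y)
I(-15, -30)/l - 2815/(-3243) = (-353/59 - 1*(-30))/(-4048227/4138) - 2815/(-3243) = (-353/59 + 30)*(-4138/4048227) - 2815*(-1/3243) = (1417/59)*(-4138/4048227) + 2815/3243 = -5863546/238845393 + 2815/3243 = 217778100539/258191869833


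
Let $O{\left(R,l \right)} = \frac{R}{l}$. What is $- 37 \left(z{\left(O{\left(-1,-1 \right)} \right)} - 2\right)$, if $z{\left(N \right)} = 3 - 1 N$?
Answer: $0$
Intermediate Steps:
$z{\left(N \right)} = 3 - N$
$- 37 \left(z{\left(O{\left(-1,-1 \right)} \right)} - 2\right) = - 37 \left(\left(3 - - \frac{1}{-1}\right) - 2\right) = - 37 \left(\left(3 - \left(-1\right) \left(-1\right)\right) - 2\right) = - 37 \left(\left(3 - 1\right) - 2\right) = - 37 \left(2 - 2\right) = \left(-37\right) 0 = 0$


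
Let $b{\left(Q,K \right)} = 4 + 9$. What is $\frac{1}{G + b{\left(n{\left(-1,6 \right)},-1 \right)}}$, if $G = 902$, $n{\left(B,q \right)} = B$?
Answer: $\frac{1}{915} \approx 0.0010929$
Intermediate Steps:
$b{\left(Q,K \right)} = 13$
$\frac{1}{G + b{\left(n{\left(-1,6 \right)},-1 \right)}} = \frac{1}{902 + 13} = \frac{1}{915}$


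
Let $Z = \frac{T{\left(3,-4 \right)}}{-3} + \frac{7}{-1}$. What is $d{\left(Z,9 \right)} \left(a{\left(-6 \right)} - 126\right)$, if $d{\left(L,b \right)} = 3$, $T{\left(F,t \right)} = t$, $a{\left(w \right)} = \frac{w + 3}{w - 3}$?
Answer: $-377$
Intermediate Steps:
$a{\left(w \right)} = \frac{3 + w}{-3 + w}$
$Z = - \frac{17}{3}$ ($Z = - \frac{4}{-3} + \frac{7}{-1} = \left(-4\right) \left(- \frac{1}{3}\right) + 7 \left(-1\right) = \frac{4}{3} - 7 = - \frac{17}{3} \approx -5.6667$)
$d{\left(Z,9 \right)} \left(a{\left(-6 \right)} - 126\right) = 3 \left(\frac{3 - 6}{-3 - 6} - 126\right) = 3 \left(\frac{1}{-9} \left(-3\right) - 126\right) = 3 \left(\left(- \frac{1}{9}\right) \left(-3\right) - 126\right) = 3 \left(\frac{1}{3} - 126\right) = 3 \left(- \frac{377}{3}\right) = -377$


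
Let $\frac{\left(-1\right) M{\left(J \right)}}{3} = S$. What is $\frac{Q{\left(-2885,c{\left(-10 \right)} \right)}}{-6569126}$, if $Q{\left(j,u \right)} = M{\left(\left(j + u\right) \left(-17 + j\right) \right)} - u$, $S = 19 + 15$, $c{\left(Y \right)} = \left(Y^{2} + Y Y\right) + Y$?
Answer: $\frac{146}{3284563} \approx 4.445 \cdot 10^{-5}$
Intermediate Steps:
$c{\left(Y \right)} = Y + 2 Y^{2}$ ($c{\left(Y \right)} = \left(Y^{2} + Y^{2}\right) + Y = 2 Y^{2} + Y = Y + 2 Y^{2}$)
$S = 34$
$M{\left(J \right)} = -102$ ($M{\left(J \right)} = \left(-3\right) 34 = -102$)
$Q{\left(j,u \right)} = -102 - u$
$\frac{Q{\left(-2885,c{\left(-10 \right)} \right)}}{-6569126} = \frac{-102 - - 10 \left(1 + 2 \left(-10\right)\right)}{-6569126} = \left(-102 - - 10 \left(1 - 20\right)\right) \left(- \frac{1}{6569126}\right) = \left(-102 - \left(-10\right) \left(-19\right)\right) \left(- \frac{1}{6569126}\right) = \left(-102 - 190\right) \left(- \frac{1}{6569126}\right) = \left(-292\right) \left(- \frac{1}{6569126}\right) = \frac{146}{3284563}$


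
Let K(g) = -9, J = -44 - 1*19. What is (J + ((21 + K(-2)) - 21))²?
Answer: 5184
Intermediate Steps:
J = -63 (J = -44 - 19 = -63)
(J + ((21 + K(-2)) - 21))² = (-63 + ((21 - 9) - 21))² = (-63 + (12 - 21))² = (-63 - 9)² = (-72)² = 5184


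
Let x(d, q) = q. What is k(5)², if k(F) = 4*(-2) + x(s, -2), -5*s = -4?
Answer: 100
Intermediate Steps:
s = ⅘ (s = -⅕*(-4) = ⅘ ≈ 0.80000)
k(F) = -10 (k(F) = 4*(-2) - 2 = -8 - 2 = -10)
k(5)² = (-10)² = 100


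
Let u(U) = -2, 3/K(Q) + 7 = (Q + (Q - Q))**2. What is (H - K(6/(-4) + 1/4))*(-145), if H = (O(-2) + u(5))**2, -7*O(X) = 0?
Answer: -660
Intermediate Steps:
O(X) = 0 (O(X) = -1/7*0 = 0)
K(Q) = 3/(-7 + Q**2) (K(Q) = 3/(-7 + (Q + (Q - Q))**2) = 3/(-7 + (Q + 0)**2) = 3/(-7 + Q**2))
H = 4 (H = (0 - 2)**2 = (-2)**2 = 4)
(H - K(6/(-4) + 1/4))*(-145) = (4 - 3/(-7 + (6/(-4) + 1/4)**2))*(-145) = (4 - 3/(-7 + (6*(-1/4) + 1*(1/4))**2))*(-145) = (4 - 3/(-7 + (-3/2 + 1/4)**2))*(-145) = (4 - 3/(-7 + (-5/4)**2))*(-145) = (4 - 3/(-7 + 25/16))*(-145) = (4 - 3/(-87/16))*(-145) = (4 - 3*(-16)/87)*(-145) = (4 - 1*(-16/29))*(-145) = (4 + 16/29)*(-145) = (132/29)*(-145) = -660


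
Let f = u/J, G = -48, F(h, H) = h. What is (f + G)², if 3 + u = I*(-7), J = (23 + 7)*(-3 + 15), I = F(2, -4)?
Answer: 299186209/129600 ≈ 2308.5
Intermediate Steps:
I = 2
J = 360 (J = 30*12 = 360)
u = -17 (u = -3 + 2*(-7) = -3 - 14 = -17)
f = -17/360 ≈ -0.047222
(f + G)² = (-17/360 - 48)² = (-17297/360)² = 299186209/129600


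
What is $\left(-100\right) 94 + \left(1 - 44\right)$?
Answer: $-9443$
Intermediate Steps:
$\left(-100\right) 94 + \left(1 - 44\right) = -9400 + \left(1 - 44\right) = -9400 - 43 = -9443$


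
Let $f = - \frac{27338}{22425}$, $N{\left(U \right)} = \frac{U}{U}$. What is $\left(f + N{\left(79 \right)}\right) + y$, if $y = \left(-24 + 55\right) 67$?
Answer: $\frac{46571812}{22425} \approx 2076.8$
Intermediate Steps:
$N{\left(U \right)} = 1$
$f = - \frac{27338}{22425}$ ($f = \left(-27338\right) \frac{1}{22425} = - \frac{27338}{22425} \approx -1.2191$)
$y = 2077$ ($y = 31 \cdot 67 = 2077$)
$\left(f + N{\left(79 \right)}\right) + y = \left(- \frac{27338}{22425} + 1\right) + 2077 = - \frac{4913}{22425} + 2077 = \frac{46571812}{22425}$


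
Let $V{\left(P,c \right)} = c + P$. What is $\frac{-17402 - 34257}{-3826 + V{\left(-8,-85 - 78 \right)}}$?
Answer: $\frac{51659}{3997} \approx 12.924$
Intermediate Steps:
$V{\left(P,c \right)} = P + c$
$\frac{-17402 - 34257}{-3826 + V{\left(-8,-85 - 78 \right)}} = \frac{-17402 - 34257}{-3826 - 171} = - \frac{51659}{-3826 - 171} = - \frac{51659}{-3997} = \left(-51659\right) \left(- \frac{1}{3997}\right) = \frac{51659}{3997}$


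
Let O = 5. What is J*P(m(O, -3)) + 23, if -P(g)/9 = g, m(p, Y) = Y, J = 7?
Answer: 212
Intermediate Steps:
P(g) = -9*g
J*P(m(O, -3)) + 23 = 7*(-9*(-3)) + 23 = 7*27 + 23 = 189 + 23 = 212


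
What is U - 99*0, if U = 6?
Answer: 6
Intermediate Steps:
U - 99*0 = 6 - 99*0 = 6 + 0 = 6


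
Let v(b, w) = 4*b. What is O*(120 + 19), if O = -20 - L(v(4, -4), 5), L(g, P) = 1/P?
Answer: -14039/5 ≈ -2807.8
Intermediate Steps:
O = -101/5 (O = -20 - 1/5 = -101/5 ≈ -20.200)
O*(120 + 19) = -101*(120 + 19)/5 = -101/5*139 = -14039/5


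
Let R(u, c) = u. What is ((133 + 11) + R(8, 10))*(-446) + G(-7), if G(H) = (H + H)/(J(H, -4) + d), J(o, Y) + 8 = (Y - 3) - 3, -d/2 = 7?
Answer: -1084665/16 ≈ -67792.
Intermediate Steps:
d = -14 (d = -2*7 = -14)
J(o, Y) = -14 + Y (J(o, Y) = -8 + ((Y - 3) - 3) = -8 + ((-3 + Y) - 3) = -8 + (-6 + Y) = -14 + Y)
G(H) = -H/16 (G(H) = (H + H)/((-14 - 4) - 14) = (2*H)/(-18 - 14) = (2*H)/(-32) = (2*H)*(-1/32) = -H/16)
((133 + 11) + R(8, 10))*(-446) + G(-7) = ((133 + 11) + 8)*(-446) - 1/16*(-7) = (144 + 8)*(-446) + 7/16 = 152*(-446) + 7/16 = -67792 + 7/16 = -1084665/16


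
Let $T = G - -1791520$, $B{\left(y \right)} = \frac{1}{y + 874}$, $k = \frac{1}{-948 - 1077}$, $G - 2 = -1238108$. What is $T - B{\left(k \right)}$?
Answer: $\frac{979459212461}{1769849} \approx 5.5341 \cdot 10^{5}$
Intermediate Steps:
$G = -1238106$ ($G = 2 - 1238108 = -1238106$)
$k = - \frac{1}{2025}$ ($k = \frac{1}{-2025} = - \frac{1}{2025} \approx -0.00049383$)
$B{\left(y \right)} = \frac{1}{874 + y}$
$T = 553414$ ($T = -1238106 - -1791520 = -1238106 + 1791520 = 553414$)
$T - B{\left(k \right)} = 553414 - \frac{1}{874 - \frac{1}{2025}} = 553414 - \frac{1}{\frac{1769849}{2025}} = 553414 - \frac{2025}{1769849} = \frac{979459212461}{1769849}$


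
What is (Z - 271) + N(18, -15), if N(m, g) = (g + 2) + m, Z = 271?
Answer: 5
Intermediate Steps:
N(m, g) = 2 + g + m (N(m, g) = (2 + g) + m = 2 + g + m)
(Z - 271) + N(18, -15) = (271 - 271) + (2 - 15 + 18) = 0 + 5 = 5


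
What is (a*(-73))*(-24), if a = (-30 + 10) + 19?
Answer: -1752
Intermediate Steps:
a = -1 (a = -20 + 19 = -1)
(a*(-73))*(-24) = -1*(-73)*(-24) = 73*(-24) = -1752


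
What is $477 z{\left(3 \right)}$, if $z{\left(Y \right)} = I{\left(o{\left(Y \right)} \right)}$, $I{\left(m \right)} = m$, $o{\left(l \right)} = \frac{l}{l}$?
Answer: $477$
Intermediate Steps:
$o{\left(l \right)} = 1$
$z{\left(Y \right)} = 1$
$477 z{\left(3 \right)} = 477 \cdot 1 = 477$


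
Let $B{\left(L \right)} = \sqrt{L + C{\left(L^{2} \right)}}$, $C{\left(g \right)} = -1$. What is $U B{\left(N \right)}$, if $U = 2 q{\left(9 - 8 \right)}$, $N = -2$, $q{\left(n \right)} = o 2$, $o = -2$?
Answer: $- 8 i \sqrt{3} \approx - 13.856 i$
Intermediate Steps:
$q{\left(n \right)} = -4$ ($q{\left(n \right)} = \left(-2\right) 2 = -4$)
$B{\left(L \right)} = \sqrt{-1 + L}$ ($B{\left(L \right)} = \sqrt{L - 1} = \sqrt{-1 + L}$)
$U = -8$ ($U = 2 \left(-4\right) = -8$)
$U B{\left(N \right)} = - 8 \sqrt{-1 - 2} = - 8 \sqrt{-3} = - 8 i \sqrt{3}$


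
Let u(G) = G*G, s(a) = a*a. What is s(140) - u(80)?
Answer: 13200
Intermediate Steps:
s(a) = a²
u(G) = G²
s(140) - u(80) = 140² - 1*80² = 19600 - 1*6400 = 19600 - 6400 = 13200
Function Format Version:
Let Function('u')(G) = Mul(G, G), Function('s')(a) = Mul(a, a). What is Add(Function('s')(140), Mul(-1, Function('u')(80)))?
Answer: 13200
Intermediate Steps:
Function('s')(a) = Pow(a, 2)
Function('u')(G) = Pow(G, 2)
Add(Function('s')(140), Mul(-1, Function('u')(80))) = Add(Pow(140, 2), Mul(-1, Pow(80, 2))) = Add(19600, Mul(-1, 6400)) = Add(19600, -6400) = 13200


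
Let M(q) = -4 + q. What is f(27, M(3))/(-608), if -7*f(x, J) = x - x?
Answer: 0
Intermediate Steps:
f(x, J) = 0 (f(x, J) = -(x - x)/7 = -⅐*0 = 0)
f(27, M(3))/(-608) = 0/(-608) = 0*(-1/608) = 0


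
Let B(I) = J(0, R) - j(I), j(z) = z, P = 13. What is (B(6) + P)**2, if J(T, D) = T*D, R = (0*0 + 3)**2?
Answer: 49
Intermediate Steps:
R = 9 (R = (0 + 3)**2 = 3**2 = 9)
J(T, D) = D*T
B(I) = -I (B(I) = 9*0 - I = 0 - I = -I)
(B(6) + P)**2 = (-1*6 + 13)**2 = (-6 + 13)**2 = 7**2 = 49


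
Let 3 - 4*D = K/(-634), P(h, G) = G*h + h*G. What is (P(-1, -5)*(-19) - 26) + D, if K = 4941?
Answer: -540933/2536 ≈ -213.30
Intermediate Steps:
P(h, G) = 2*G*h (P(h, G) = G*h + G*h = 2*G*h)
D = 6843/2536 (D = ¾ - 4941/(4*(-634)) = ¾ - 4941*(-1)/(4*634) = ¾ - ¼*(-4941/634) = ¾ + 4941/2536 = 6843/2536 ≈ 2.6983)
(P(-1, -5)*(-19) - 26) + D = ((2*(-5)*(-1))*(-19) - 26) + 6843/2536 = (10*(-19) - 26) + 6843/2536 = (-190 - 26) + 6843/2536 = -216 + 6843/2536 = -540933/2536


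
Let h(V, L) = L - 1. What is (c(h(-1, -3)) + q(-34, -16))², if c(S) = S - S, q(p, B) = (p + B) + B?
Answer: 4356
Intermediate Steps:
h(V, L) = -1 + L
q(p, B) = p + 2*B (q(p, B) = (B + p) + B = p + 2*B)
c(S) = 0
(c(h(-1, -3)) + q(-34, -16))² = (0 + (-34 + 2*(-16)))² = (0 + (-34 - 32))² = (0 - 66)² = (-66)² = 4356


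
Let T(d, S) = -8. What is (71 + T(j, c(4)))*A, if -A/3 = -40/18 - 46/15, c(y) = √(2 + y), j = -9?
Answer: 4998/5 ≈ 999.60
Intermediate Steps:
A = 238/15 (A = -3*(-40/18 - 46/15) = -3*(-40*1/18 - 46*1/15) = -3*(-20/9 - 46/15) = -3*(-238/45) = 238/15 ≈ 15.867)
(71 + T(j, c(4)))*A = (71 - 8)*(238/15) = 63*(238/15) = 4998/5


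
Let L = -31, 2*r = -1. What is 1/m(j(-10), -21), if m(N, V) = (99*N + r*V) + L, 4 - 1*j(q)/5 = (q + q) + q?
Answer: 2/33619 ≈ 5.9490e-5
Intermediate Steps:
r = -½ (r = (½)*(-1) = -½ ≈ -0.50000)
j(q) = 20 - 15*q (j(q) = 20 - 5*((q + q) + q) = 20 - 5*(2*q + q) = 20 - 15*q)
m(N, V) = -31 + 99*N - V/2 (m(N, V) = (99*N - V/2) - 31 = -31 + 99*N - V/2)
1/m(j(-10), -21) = 1/(-31 + 99*(20 - 15*(-10)) - ½*(-21)) = 1/(-31 + 99*(20 + 150) + 21/2) = 1/(-31 + 99*170 + 21/2) = 1/(-31 + 16830 + 21/2) = 1/(33619/2) = 2/33619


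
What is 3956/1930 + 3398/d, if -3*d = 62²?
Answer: -1116889/1854730 ≈ -0.60218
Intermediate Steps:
d = -3844/3 (d = -⅓*62² = -⅓*3844 = -3844/3 ≈ -1281.3)
3956/1930 + 3398/d = 3956/1930 + 3398/(-3844/3) = 3956*(1/1930) + 3398*(-3/3844) = 1978/965 - 5097/1922 = -1116889/1854730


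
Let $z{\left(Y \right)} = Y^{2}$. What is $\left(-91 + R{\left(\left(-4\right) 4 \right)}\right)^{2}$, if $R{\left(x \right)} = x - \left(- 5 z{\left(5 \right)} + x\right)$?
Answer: $1156$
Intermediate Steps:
$R{\left(x \right)} = 125$ ($R{\left(x \right)} = x - \left(- 5 \cdot 5^{2} + x\right) = x - \left(\left(-5\right) 25 + x\right) = x - \left(-125 + x\right) = 125$)
$\left(-91 + R{\left(\left(-4\right) 4 \right)}\right)^{2} = \left(-91 + 125\right)^{2} = 34^{2} = 1156$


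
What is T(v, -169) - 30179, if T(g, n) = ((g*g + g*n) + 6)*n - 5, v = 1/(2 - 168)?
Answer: -864433383/27556 ≈ -31370.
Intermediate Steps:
v = -1/166 (v = 1/(-166) = -1/166 ≈ -0.0060241)
T(g, n) = -5 + n*(6 + g**2 + g*n) (T(g, n) = ((g**2 + g*n) + 6)*n - 5 = (6 + g**2 + g*n)*n - 5 = n*(6 + g**2 + g*n) - 5 = -5 + n*(6 + g**2 + g*n))
T(v, -169) - 30179 = (-5 + 6*(-169) - 1/166*(-169)**2 - 169*(-1/166)**2) - 30179 = (-5 - 1014 - 1/166*28561 - 169*1/27556) - 30179 = (-5 - 1014 - 28561/166 - 169/27556) - 30179 = -32820859/27556 - 30179 = -864433383/27556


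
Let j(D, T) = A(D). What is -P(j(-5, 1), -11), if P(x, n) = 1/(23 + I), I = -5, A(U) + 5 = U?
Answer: -1/18 ≈ -0.055556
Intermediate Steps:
A(U) = -5 + U
j(D, T) = -5 + D
P(x, n) = 1/18 (P(x, n) = 1/(23 - 5) = 1/18)
-P(j(-5, 1), -11) = -1*1/18 = -1/18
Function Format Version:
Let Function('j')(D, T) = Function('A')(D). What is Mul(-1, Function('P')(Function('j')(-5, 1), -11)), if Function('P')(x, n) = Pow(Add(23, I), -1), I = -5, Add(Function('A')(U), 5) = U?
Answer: Rational(-1, 18) ≈ -0.055556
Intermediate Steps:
Function('A')(U) = Add(-5, U)
Function('j')(D, T) = Add(-5, D)
Function('P')(x, n) = Rational(1, 18) (Function('P')(x, n) = Pow(Add(23, -5), -1) = Pow(18, -1) = Rational(1, 18))
Mul(-1, Function('P')(Function('j')(-5, 1), -11)) = Mul(-1, Rational(1, 18)) = Rational(-1, 18)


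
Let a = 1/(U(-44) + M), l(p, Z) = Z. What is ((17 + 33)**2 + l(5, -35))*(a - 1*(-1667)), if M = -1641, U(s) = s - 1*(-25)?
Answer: 1364238967/332 ≈ 4.1092e+6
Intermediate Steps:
U(s) = 25 + s (U(s) = s + 25 = 25 + s)
a = -1/1660 (a = 1/((25 - 44) - 1641) = 1/(-19 - 1641) = 1/(-1660) = -1/1660 ≈ -0.00060241)
((17 + 33)**2 + l(5, -35))*(a - 1*(-1667)) = ((17 + 33)**2 - 35)*(-1/1660 - 1*(-1667)) = (50**2 - 35)*(-1/1660 + 1667) = (2500 - 35)*(2767219/1660) = 2465*(2767219/1660) = 1364238967/332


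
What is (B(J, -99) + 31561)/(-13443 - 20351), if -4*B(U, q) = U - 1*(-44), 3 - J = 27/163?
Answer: -10285069/11016844 ≈ -0.93358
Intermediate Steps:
J = 462/163 (J = 3 - 27/163 = 462/163 ≈ 2.8344)
B(U, q) = -11 - U/4 (B(U, q) = -(U - 1*(-44))/4 = -(U + 44)/4 = -(44 + U)/4 = -11 - U/4)
(B(J, -99) + 31561)/(-13443 - 20351) = ((-11 - ¼*462/163) + 31561)/(-13443 - 20351) = ((-11 - 231/326) + 31561)/(-33794) = (-3817/326 + 31561)*(-1/33794) = (10285069/326)*(-1/33794) = -10285069/11016844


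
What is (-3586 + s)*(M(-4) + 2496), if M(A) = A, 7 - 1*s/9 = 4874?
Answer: -118093388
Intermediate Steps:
s = -43803 (s = 63 - 9*4874 = 63 - 43866 = -43803)
(-3586 + s)*(M(-4) + 2496) = (-3586 - 43803)*(-4 + 2496) = -47389*2492 = -118093388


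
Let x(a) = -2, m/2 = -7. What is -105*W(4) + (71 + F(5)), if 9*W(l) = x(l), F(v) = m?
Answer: 241/3 ≈ 80.333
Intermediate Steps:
m = -14 (m = 2*(-7) = -14)
F(v) = -14
W(l) = -2/9 (W(l) = (⅑)*(-2) = -2/9)
-105*W(4) + (71 + F(5)) = -105*(-2/9) + (71 - 14) = 70/3 + 57 = 241/3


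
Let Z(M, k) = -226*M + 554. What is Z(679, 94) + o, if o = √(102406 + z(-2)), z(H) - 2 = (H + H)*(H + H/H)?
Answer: -152900 + 2*√25603 ≈ -1.5258e+5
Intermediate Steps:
Z(M, k) = 554 - 226*M
z(H) = 2 + 2*H*(1 + H) (z(H) = 2 + (H + H)*(H + H/H) = 2 + (2*H)*(H + 1) = 2 + (2*H)*(1 + H) = 2 + 2*H*(1 + H))
o = 2*√25603 (o = √(102406 + (2 + 2*(-2) + 2*(-2)²)) = √(102406 + (2 - 4 + 2*4)) = √(102406 + (2 - 4 + 8)) = √(102406 + 6) = √102412 = 2*√25603 ≈ 320.02)
Z(679, 94) + o = (554 - 226*679) + 2*√25603 = (554 - 153454) + 2*√25603 = -152900 + 2*√25603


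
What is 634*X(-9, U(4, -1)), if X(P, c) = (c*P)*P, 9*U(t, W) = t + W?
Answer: 17118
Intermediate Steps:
U(t, W) = W/9 + t/9 (U(t, W) = (t + W)/9 = (W + t)/9 = W/9 + t/9)
X(P, c) = c*P² (X(P, c) = (P*c)*P = c*P²)
634*X(-9, U(4, -1)) = 634*(((⅑)*(-1) + (⅑)*4)*(-9)²) = 634*((-⅑ + 4/9)*81) = 634*((⅓)*81) = 634*27 = 17118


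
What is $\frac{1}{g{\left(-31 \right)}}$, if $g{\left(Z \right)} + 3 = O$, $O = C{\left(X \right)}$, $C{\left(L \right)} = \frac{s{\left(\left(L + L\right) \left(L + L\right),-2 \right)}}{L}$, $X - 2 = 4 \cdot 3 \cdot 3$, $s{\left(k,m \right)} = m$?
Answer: $- \frac{19}{58} \approx -0.32759$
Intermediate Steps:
$X = 38$ ($X = 2 + 4 \cdot 3 \cdot 3 = 2 + 12 \cdot 3 = 2 + 36 = 38$)
$C{\left(L \right)} = - \frac{2}{L}$
$O = - \frac{1}{19}$ ($O = - \frac{2}{38} = \left(-2\right) \frac{1}{38} = - \frac{1}{19} \approx -0.052632$)
$g{\left(Z \right)} = - \frac{58}{19}$ ($g{\left(Z \right)} = -3 - \frac{1}{19} = - \frac{58}{19}$)
$\frac{1}{g{\left(-31 \right)}} = \frac{1}{- \frac{58}{19}} = - \frac{19}{58}$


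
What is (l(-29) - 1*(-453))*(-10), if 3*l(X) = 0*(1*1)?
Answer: -4530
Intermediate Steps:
l(X) = 0 (l(X) = (0*(1*1))/3 = (0*1)/3 = (⅓)*0 = 0)
(l(-29) - 1*(-453))*(-10) = (0 - 1*(-453))*(-10) = (0 + 453)*(-10) = 453*(-10) = -4530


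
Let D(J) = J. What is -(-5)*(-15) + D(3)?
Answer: -72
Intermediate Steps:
-(-5)*(-15) + D(3) = -(-5)*(-15) + 3 = -5*15 + 3 = -75 + 3 = -72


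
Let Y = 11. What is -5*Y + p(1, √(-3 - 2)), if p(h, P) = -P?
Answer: -55 - I*√5 ≈ -55.0 - 2.2361*I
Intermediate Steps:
-5*Y + p(1, √(-3 - 2)) = -5*11 - √(-3 - 2) = -55 - √(-5) = -55 - I*√5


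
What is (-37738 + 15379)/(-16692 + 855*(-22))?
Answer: 7453/11834 ≈ 0.62980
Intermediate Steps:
(-37738 + 15379)/(-16692 + 855*(-22)) = -22359/(-16692 - 18810) = -22359/(-35502) = -22359*(-1/35502) = 7453/11834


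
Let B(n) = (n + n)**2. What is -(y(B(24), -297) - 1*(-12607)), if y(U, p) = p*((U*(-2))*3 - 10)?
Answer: -4121305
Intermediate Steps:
B(n) = 4*n**2 (B(n) = (2*n)**2 = 4*n**2)
y(U, p) = p*(-10 - 6*U) (y(U, p) = p*(-2*U*3 - 10) = p*(-6*U - 10) = p*(-10 - 6*U))
-(y(B(24), -297) - 1*(-12607)) = -(-2*(-297)*(5 + 3*(4*24**2)) - 1*(-12607)) = -(-2*(-297)*(5 + 3*(4*576)) + 12607) = -(-2*(-297)*(5 + 3*2304) + 12607) = -(-2*(-297)*(5 + 6912) + 12607) = -(-2*(-297)*6917 + 12607) = -(4108698 + 12607) = -1*4121305 = -4121305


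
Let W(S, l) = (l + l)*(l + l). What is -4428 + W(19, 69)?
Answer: 14616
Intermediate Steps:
W(S, l) = 4*l² (W(S, l) = (2*l)*(2*l) = 4*l²)
-4428 + W(19, 69) = -4428 + 4*69² = -4428 + 4*4761 = -4428 + 19044 = 14616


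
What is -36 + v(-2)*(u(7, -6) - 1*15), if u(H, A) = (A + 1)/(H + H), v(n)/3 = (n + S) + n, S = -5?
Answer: 5301/14 ≈ 378.64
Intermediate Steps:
v(n) = -15 + 6*n (v(n) = 3*((n - 5) + n) = 3*((-5 + n) + n) = 3*(-5 + 2*n) = -15 + 6*n)
u(H, A) = (1 + A)/(2*H) (u(H, A) = (1 + A)/((2*H)) = (1 + A)*(1/(2*H)) = (1 + A)/(2*H))
-36 + v(-2)*(u(7, -6) - 1*15) = -36 + (-15 + 6*(-2))*((½)*(1 - 6)/7 - 1*15) = -36 + (-15 - 12)*((½)*(⅐)*(-5) - 15) = -36 - 27*(-5/14 - 15) = -36 - 27*(-215/14) = -36 + 5805/14 = 5301/14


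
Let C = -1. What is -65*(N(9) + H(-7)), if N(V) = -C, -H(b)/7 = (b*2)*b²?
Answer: -312195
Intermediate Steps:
H(b) = -14*b³ (H(b) = -7*b*2*b² = -7*2*b*b² = -14*b³)
N(V) = 1 (N(V) = -1*(-1) = 1)
-65*(N(9) + H(-7)) = -65*(1 - 14*(-7)³) = -65*(1 - 14*(-343)) = -65*(1 + 4802) = -65*4803 = -312195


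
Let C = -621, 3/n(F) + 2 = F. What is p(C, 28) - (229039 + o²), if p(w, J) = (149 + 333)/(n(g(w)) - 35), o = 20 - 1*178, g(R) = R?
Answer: -2769798855/10904 ≈ -2.5402e+5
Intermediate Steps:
n(F) = 3/(-2 + F)
o = -158 (o = 20 - 178 = -158)
p(w, J) = 482/(-35 + 3/(-2 + w)) (p(w, J) = (149 + 333)/(3/(-2 + w) - 35) = 482/(-35 + 3/(-2 + w)))
p(C, 28) - (229039 + o²) = 482*(2 - 1*(-621))/(-73 + 35*(-621)) - (229039 + (-158)²) = 482*(2 + 621)/(-73 - 21735) - (229039 + 24964) = 482*623/(-21808) - 1*254003 = 482*(-1/21808)*623 - 254003 = -150143/10904 - 254003 = -2769798855/10904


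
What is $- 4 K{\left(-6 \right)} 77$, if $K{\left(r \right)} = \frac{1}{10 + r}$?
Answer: $-77$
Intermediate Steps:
$- 4 K{\left(-6 \right)} 77 = - \frac{4}{10 - 6} \cdot 77 = - \frac{4}{4} \cdot 77 = \left(-4\right) \frac{1}{4} \cdot 77 = \left(-1\right) 77 = -77$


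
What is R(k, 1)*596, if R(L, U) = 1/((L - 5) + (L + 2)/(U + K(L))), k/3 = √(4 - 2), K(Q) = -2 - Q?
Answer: -60196/329 - 28608*√2/329 ≈ -305.94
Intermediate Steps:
k = 3*√2 (k = 3*√(4 - 2) = 3*√2 ≈ 4.2426)
R(L, U) = 1/(-5 + L + (2 + L)/(-2 + U - L)) (R(L, U) = 1/((L - 5) + (L + 2)/(U + (-2 - L))) = 1/((-5 + L) + (2 + L)/(-2 + U - L)) = 1/(-5 + L + (2 + L)/(-2 + U - L)))
R(k, 1)*596 = ((2 + 3*√2 - 1*1)/(-12 + (3*√2)² - 12*√2 + 5*1 - 1*3*√2*1))*596 = ((2 + 3*√2 - 1)/(-12 + 18 - 12*√2 + 5 - 3*√2))*596 = ((1 + 3*√2)/(11 - 15*√2))*596 = 596*(1 + 3*√2)/(11 - 15*√2)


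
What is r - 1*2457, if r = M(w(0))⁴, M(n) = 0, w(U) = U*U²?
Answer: -2457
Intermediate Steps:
w(U) = U³
r = 0 (r = 0⁴ = 0)
r - 1*2457 = 0 - 1*2457 = 0 - 2457 = -2457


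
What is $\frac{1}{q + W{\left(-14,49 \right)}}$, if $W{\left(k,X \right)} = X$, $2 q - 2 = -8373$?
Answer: $- \frac{2}{8273} \approx -0.00024175$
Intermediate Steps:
$q = - \frac{8371}{2}$ ($q = 1 + \frac{1}{2} \left(-8373\right) = 1 - \frac{8373}{2} = - \frac{8371}{2} \approx -4185.5$)
$\frac{1}{q + W{\left(-14,49 \right)}} = \frac{1}{- \frac{8371}{2} + 49} = \frac{1}{- \frac{8273}{2}} = - \frac{2}{8273}$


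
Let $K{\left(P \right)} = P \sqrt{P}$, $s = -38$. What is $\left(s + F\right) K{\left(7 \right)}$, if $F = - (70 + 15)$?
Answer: $- 861 \sqrt{7} \approx -2278.0$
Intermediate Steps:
$K{\left(P \right)} = P^{\frac{3}{2}}$
$F = -85$ ($F = \left(-1\right) 85 = -85$)
$\left(s + F\right) K{\left(7 \right)} = \left(-38 - 85\right) 7^{\frac{3}{2}} = - 123 \cdot 7 \sqrt{7} = - 861 \sqrt{7}$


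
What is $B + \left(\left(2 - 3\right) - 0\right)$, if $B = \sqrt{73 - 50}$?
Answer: $-1 + \sqrt{23} \approx 3.7958$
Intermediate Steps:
$B = \sqrt{23} \approx 4.7958$
$B + \left(\left(2 - 3\right) - 0\right) = \sqrt{23} + \left(\left(2 - 3\right) - 0\right) = \sqrt{23} + \left(\left(2 - 3\right) + 0\right) = \sqrt{23} + \left(-1 + 0\right) = \sqrt{23} - 1 = -1 + \sqrt{23}$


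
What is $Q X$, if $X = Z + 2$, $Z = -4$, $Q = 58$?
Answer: $-116$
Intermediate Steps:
$X = -2$ ($X = -4 + 2 = -2$)
$Q X = 58 \left(-2\right) = -116$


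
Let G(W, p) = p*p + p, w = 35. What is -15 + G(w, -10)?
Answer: 75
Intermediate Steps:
G(W, p) = p + p² (G(W, p) = p² + p = p + p²)
-15 + G(w, -10) = -15 - 10*(1 - 10) = -15 - 10*(-9) = -15 + 90 = 75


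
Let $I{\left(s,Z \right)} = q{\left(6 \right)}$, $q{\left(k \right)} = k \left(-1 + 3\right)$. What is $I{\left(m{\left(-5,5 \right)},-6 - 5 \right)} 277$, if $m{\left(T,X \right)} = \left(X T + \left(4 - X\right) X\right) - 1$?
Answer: $3324$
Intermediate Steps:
$m{\left(T,X \right)} = -1 + T X + X \left(4 - X\right)$ ($m{\left(T,X \right)} = \left(T X + X \left(4 - X\right)\right) - 1 = -1 + T X + X \left(4 - X\right)$)
$q{\left(k \right)} = 2 k$ ($q{\left(k \right)} = k 2 = 2 k$)
$I{\left(s,Z \right)} = 12$ ($I{\left(s,Z \right)} = 2 \cdot 6 = 12$)
$I{\left(m{\left(-5,5 \right)},-6 - 5 \right)} 277 = 12 \cdot 277 = 3324$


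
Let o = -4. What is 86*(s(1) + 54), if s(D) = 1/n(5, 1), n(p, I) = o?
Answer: 9245/2 ≈ 4622.5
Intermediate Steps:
n(p, I) = -4
s(D) = -¼ (s(D) = 1/(-4) = -¼)
86*(s(1) + 54) = 86*(-¼ + 54) = 86*(215/4) = 9245/2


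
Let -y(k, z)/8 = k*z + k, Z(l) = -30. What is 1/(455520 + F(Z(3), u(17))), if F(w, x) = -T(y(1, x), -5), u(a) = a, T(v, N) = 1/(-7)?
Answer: 7/3188641 ≈ 2.1953e-6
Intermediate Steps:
y(k, z) = -8*k - 8*k*z (y(k, z) = -8*(k*z + k) = -8*(k + k*z) = -8*k - 8*k*z)
T(v, N) = -1/7
F(w, x) = 1/7 (F(w, x) = -1*(-1/7) = 1/7)
1/(455520 + F(Z(3), u(17))) = 1/(455520 + 1/7) = 1/(3188641/7) = 7/3188641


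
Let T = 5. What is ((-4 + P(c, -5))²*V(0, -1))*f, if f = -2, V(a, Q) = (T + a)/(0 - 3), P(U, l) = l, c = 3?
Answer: 270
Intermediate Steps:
V(a, Q) = -5/3 - a/3 (V(a, Q) = (5 + a)/(0 - 3) = (5 + a)/(-3) = (5 + a)*(-⅓) = -5/3 - a/3)
((-4 + P(c, -5))²*V(0, -1))*f = ((-4 - 5)²*(-5/3 - ⅓*0))*(-2) = ((-9)²*(-5/3 + 0))*(-2) = (81*(-5/3))*(-2) = -135*(-2) = 270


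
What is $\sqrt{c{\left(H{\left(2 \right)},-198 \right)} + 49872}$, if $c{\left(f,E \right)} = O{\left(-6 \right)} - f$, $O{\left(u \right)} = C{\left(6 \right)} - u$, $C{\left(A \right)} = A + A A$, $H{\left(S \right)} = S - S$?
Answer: $16 \sqrt{195} \approx 223.43$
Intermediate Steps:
$H{\left(S \right)} = 0$
$C{\left(A \right)} = A + A^{2}$
$O{\left(u \right)} = 42 - u$ ($O{\left(u \right)} = 6 \left(1 + 6\right) - u = 6 \cdot 7 - u = 42 - u$)
$c{\left(f,E \right)} = 48 - f$ ($c{\left(f,E \right)} = \left(42 - -6\right) - f = \left(42 + 6\right) - f = 48 - f$)
$\sqrt{c{\left(H{\left(2 \right)},-198 \right)} + 49872} = \sqrt{\left(48 - 0\right) + 49872} = \sqrt{\left(48 + 0\right) + 49872} = \sqrt{48 + 49872} = \sqrt{49920} = 16 \sqrt{195}$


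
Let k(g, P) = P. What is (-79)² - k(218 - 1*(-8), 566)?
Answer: 5675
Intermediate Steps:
(-79)² - k(218 - 1*(-8), 566) = (-79)² - 1*566 = 6241 - 566 = 5675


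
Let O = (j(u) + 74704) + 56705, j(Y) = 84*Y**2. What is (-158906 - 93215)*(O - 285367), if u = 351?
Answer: -2570354938046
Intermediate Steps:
O = 10480293 (O = (84*351**2 + 74704) + 56705 = (84*123201 + 74704) + 56705 = (10348884 + 74704) + 56705 = 10423588 + 56705 = 10480293)
(-158906 - 93215)*(O - 285367) = (-158906 - 93215)*(10480293 - 285367) = -252121*10194926 = -2570354938046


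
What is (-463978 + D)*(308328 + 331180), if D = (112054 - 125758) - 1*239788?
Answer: -458827804760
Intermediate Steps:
D = -253492 (D = -13704 - 239788 = -253492)
(-463978 + D)*(308328 + 331180) = (-463978 - 253492)*(308328 + 331180) = -717470*639508 = -458827804760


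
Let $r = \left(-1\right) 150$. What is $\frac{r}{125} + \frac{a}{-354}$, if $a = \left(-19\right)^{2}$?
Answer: $- \frac{3929}{1770} \approx -2.2198$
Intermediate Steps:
$r = -150$
$a = 361$
$\frac{r}{125} + \frac{a}{-354} = - \frac{150}{125} + \frac{361}{-354} = \left(-150\right) \frac{1}{125} + 361 \left(- \frac{1}{354}\right) = - \frac{6}{5} - \frac{361}{354} = - \frac{3929}{1770}$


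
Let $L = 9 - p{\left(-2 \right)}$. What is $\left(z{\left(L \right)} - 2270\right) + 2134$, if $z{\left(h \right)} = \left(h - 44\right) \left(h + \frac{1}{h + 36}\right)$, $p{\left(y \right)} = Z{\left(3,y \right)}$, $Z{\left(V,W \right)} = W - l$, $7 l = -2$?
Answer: $- \frac{7904870}{16023} \approx -493.35$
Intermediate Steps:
$l = - \frac{2}{7}$ ($l = \frac{1}{7} \left(-2\right) = - \frac{2}{7} \approx -0.28571$)
$Z{\left(V,W \right)} = \frac{2}{7} + W$ ($Z{\left(V,W \right)} = W - - \frac{2}{7} = W + \frac{2}{7} = \frac{2}{7} + W$)
$p{\left(y \right)} = \frac{2}{7} + y$
$L = \frac{75}{7}$ ($L = 9 - \left(\frac{2}{7} - 2\right) = 9 - - \frac{12}{7} = 9 + \frac{12}{7} = \frac{75}{7} \approx 10.714$)
$z{\left(h \right)} = \left(-44 + h\right) \left(h + \frac{1}{36 + h}\right)$
$\left(z{\left(L \right)} - 2270\right) + 2134 = \left(\frac{-44 + \left(\frac{75}{7}\right)^{3} - \frac{118725}{7} - 8 \left(\frac{75}{7}\right)^{2}}{36 + \frac{75}{7}} - 2270\right) + 2134 = \left(\frac{-44 + \frac{421875}{343} - \frac{118725}{7} - \frac{45000}{49}}{\frac{327}{7}} - 2270\right) + 2134 = \left(\frac{7 \left(-44 + \frac{421875}{343} - \frac{118725}{7} - \frac{45000}{49}\right)}{327} - 2270\right) + 2134 = \left(\frac{7}{327} \left(- \frac{5725742}{343}\right) - 2270\right) + 2134 = \left(- \frac{5725742}{16023} - 2270\right) + 2134 = - \frac{42097952}{16023} + 2134 = - \frac{7904870}{16023}$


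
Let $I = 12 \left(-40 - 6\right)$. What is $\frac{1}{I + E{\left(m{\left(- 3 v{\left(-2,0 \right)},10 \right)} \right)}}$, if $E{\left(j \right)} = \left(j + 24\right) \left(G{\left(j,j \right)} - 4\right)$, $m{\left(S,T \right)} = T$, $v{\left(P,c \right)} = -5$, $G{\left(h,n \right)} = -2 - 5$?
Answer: $- \frac{1}{926} \approx -0.0010799$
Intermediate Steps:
$G{\left(h,n \right)} = -7$ ($G{\left(h,n \right)} = -2 - 5 = -7$)
$E{\left(j \right)} = -264 - 11 j$ ($E{\left(j \right)} = \left(j + 24\right) \left(-7 - 4\right) = \left(24 + j\right) \left(-11\right) = -264 - 11 j$)
$I = -552$ ($I = 12 \left(-46\right) = -552$)
$\frac{1}{I + E{\left(m{\left(- 3 v{\left(-2,0 \right)},10 \right)} \right)}} = \frac{1}{-552 - 374} = \frac{1}{-926} = - \frac{1}{926}$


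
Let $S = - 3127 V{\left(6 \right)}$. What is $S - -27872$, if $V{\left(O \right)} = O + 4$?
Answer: $-3398$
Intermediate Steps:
$V{\left(O \right)} = 4 + O$
$S = -31270$ ($S = - 3127 \left(4 + 6\right) = \left(-3127\right) 10 = -31270$)
$S - -27872 = -31270 - -27872 = -31270 + 27872 = -3398$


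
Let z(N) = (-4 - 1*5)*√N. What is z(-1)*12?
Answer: -108*I ≈ -108.0*I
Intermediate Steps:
z(N) = -9*√N (z(N) = (-4 - 5)*√N = -9*√N)
z(-1)*12 = -9*I*12 = -108*I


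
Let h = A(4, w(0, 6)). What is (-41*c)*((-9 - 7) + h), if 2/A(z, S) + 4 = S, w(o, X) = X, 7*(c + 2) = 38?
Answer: 14760/7 ≈ 2108.6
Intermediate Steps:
c = 24/7 (c = -2 + (1/7)*38 = -2 + 38/7 = 24/7 ≈ 3.4286)
A(z, S) = 2/(-4 + S)
h = 1 (h = 2/(-4 + 6) = 2/2 = 2*(1/2) = 1)
(-41*c)*((-9 - 7) + h) = (-41*24/7)*((-9 - 7) + 1) = -984*(-16 + 1)/7 = -984/7*(-15) = 14760/7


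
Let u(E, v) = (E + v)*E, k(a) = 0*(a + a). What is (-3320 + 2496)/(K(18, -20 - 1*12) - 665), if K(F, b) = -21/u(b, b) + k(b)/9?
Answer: 1687552/1361941 ≈ 1.2391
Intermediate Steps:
k(a) = 0 (k(a) = 0*(2*a) = 0)
u(E, v) = E*(E + v)
K(F, b) = -21/(2*b**2) (K(F, b) = -21*1/(b*(b + b)) + 0/9 = -21*1/(2*b**2) + 0*(1/9) = -21*1/(2*b**2) + 0 = -21/(2*b**2) + 0 = -21/(2*b**2))
(-3320 + 2496)/(K(18, -20 - 1*12) - 665) = (-3320 + 2496)/(-21/(2*(-20 - 1*12)**2) - 665) = -824/(-21/(2*(-20 - 12)**2) - 665) = -824/(-21/2/(-32)**2 - 665) = -824/(-21/2*1/1024 - 665) = -824/(-21/2048 - 665) = -824/(-1361941/2048) = -824*(-2048/1361941) = 1687552/1361941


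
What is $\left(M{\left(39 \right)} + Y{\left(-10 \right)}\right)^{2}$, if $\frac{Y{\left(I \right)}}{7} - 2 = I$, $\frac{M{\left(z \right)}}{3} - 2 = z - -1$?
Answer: $4900$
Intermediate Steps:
$M{\left(z \right)} = 9 + 3 z$ ($M{\left(z \right)} = 6 + 3 \left(z - -1\right) = 6 + 3 \left(z + 1\right) = 6 + 3 \left(1 + z\right) = 6 + \left(3 + 3 z\right) = 9 + 3 z$)
$Y{\left(I \right)} = 14 + 7 I$
$\left(M{\left(39 \right)} + Y{\left(-10 \right)}\right)^{2} = \left(\left(9 + 3 \cdot 39\right) + \left(14 + 7 \left(-10\right)\right)\right)^{2} = \left(\left(9 + 117\right) + \left(14 - 70\right)\right)^{2} = \left(126 - 56\right)^{2} = 70^{2} = 4900$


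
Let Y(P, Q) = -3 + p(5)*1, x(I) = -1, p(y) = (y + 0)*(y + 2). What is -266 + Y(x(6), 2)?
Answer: -234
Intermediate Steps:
p(y) = y*(2 + y)
Y(P, Q) = 32 (Y(P, Q) = -3 + (5*(2 + 5))*1 = -3 + (5*7)*1 = -3 + 35*1 = -3 + 35 = 32)
-266 + Y(x(6), 2) = -266 + 32 = -234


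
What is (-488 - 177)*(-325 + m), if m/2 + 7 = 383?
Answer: -283955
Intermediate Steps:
m = 752 (m = -14 + 2*383 = -14 + 766 = 752)
(-488 - 177)*(-325 + m) = (-488 - 177)*(-325 + 752) = -665*427 = -283955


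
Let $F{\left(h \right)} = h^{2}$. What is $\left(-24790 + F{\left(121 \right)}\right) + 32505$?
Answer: $22356$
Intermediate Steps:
$\left(-24790 + F{\left(121 \right)}\right) + 32505 = \left(-24790 + 121^{2}\right) + 32505 = \left(-24790 + 14641\right) + 32505 = -10149 + 32505 = 22356$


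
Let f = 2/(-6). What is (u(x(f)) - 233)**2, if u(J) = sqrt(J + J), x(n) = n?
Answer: (699 - I*sqrt(6))**2/9 ≈ 54288.0 - 380.49*I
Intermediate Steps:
f = -1/3 (f = 2*(-1/6) = -1/3 ≈ -0.33333)
u(J) = sqrt(2)*sqrt(J) (u(J) = sqrt(2*J) = sqrt(2)*sqrt(J))
(u(x(f)) - 233)**2 = (sqrt(2)*sqrt(-1/3) - 233)**2 = (sqrt(2)*(I*sqrt(3)/3) - 233)**2 = (I*sqrt(6)/3 - 233)**2 = (-233 + I*sqrt(6)/3)**2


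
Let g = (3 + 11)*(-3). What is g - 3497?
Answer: -3539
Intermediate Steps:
g = -42 (g = 14*(-3) = -42)
g - 3497 = -42 - 3497 = -3539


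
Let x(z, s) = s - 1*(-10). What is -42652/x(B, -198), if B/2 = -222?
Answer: 10663/47 ≈ 226.87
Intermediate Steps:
B = -444 (B = 2*(-222) = -444)
x(z, s) = 10 + s (x(z, s) = s + 10 = 10 + s)
-42652/x(B, -198) = -42652/(10 - 198) = -42652/(-188) = -42652*(-1/188) = 10663/47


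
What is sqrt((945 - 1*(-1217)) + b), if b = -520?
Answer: sqrt(1642) ≈ 40.522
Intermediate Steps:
sqrt((945 - 1*(-1217)) + b) = sqrt((945 - 1*(-1217)) - 520) = sqrt((945 + 1217) - 520) = sqrt(2162 - 520) = sqrt(1642)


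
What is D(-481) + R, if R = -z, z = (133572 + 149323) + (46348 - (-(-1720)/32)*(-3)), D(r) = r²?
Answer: -392173/4 ≈ -98043.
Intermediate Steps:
z = 1317617/4 (z = 282895 + (46348 - (-(-1720)/32)*(-3)) = 282895 + (46348 - (-40*(-43/32))*(-3)) = 282895 + (46348 - 215*(-3)/4) = 282895 + (46348 - 1*(-645/4)) = 282895 + (46348 + 645/4) = 282895 + 186037/4 = 1317617/4 ≈ 3.2940e+5)
R = -1317617/4 (R = -1*1317617/4 = -1317617/4 ≈ -3.2940e+5)
D(-481) + R = (-481)² - 1317617/4 = 231361 - 1317617/4 = -392173/4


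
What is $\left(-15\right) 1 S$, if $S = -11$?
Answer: $165$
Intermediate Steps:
$\left(-15\right) 1 S = \left(-15\right) 1 \left(-11\right) = \left(-15\right) \left(-11\right) = 165$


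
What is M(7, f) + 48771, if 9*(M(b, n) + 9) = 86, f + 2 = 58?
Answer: 438944/9 ≈ 48772.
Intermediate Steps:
f = 56 (f = -2 + 58 = 56)
M(b, n) = 5/9 (M(b, n) = -9 + (⅑)*86 = -9 + 86/9 = 5/9)
M(7, f) + 48771 = 5/9 + 48771 = 438944/9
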